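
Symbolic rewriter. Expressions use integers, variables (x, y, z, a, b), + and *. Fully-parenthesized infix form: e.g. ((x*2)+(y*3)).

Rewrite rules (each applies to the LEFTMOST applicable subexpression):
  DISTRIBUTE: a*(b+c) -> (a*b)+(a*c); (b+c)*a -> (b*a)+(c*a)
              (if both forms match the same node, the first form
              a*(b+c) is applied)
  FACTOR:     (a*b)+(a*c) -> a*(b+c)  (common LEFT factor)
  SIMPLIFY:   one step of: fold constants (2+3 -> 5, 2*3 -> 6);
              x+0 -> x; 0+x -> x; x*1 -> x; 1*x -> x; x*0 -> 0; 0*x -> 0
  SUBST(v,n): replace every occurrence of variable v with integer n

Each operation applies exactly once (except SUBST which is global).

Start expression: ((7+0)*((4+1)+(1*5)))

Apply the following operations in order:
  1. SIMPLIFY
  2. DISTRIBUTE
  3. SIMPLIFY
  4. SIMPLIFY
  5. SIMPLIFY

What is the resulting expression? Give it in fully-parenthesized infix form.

Answer: (35+(7*5))

Derivation:
Start: ((7+0)*((4+1)+(1*5)))
Apply SIMPLIFY at L (target: (7+0)): ((7+0)*((4+1)+(1*5))) -> (7*((4+1)+(1*5)))
Apply DISTRIBUTE at root (target: (7*((4+1)+(1*5)))): (7*((4+1)+(1*5))) -> ((7*(4+1))+(7*(1*5)))
Apply SIMPLIFY at LR (target: (4+1)): ((7*(4+1))+(7*(1*5))) -> ((7*5)+(7*(1*5)))
Apply SIMPLIFY at L (target: (7*5)): ((7*5)+(7*(1*5))) -> (35+(7*(1*5)))
Apply SIMPLIFY at RR (target: (1*5)): (35+(7*(1*5))) -> (35+(7*5))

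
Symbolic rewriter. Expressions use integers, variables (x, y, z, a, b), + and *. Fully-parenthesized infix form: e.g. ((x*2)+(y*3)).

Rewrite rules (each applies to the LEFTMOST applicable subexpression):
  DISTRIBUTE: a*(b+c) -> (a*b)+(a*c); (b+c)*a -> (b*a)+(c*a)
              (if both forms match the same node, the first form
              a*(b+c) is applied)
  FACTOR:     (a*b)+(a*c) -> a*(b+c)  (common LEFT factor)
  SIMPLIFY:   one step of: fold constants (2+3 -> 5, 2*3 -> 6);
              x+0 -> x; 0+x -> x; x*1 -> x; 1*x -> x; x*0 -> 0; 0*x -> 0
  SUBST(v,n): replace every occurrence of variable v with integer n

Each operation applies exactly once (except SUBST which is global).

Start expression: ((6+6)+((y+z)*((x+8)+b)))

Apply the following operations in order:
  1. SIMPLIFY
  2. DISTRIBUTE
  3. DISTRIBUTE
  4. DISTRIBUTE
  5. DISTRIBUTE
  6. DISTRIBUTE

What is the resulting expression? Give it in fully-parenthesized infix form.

Answer: (12+((((y*x)+(z*x))+((y*8)+(z*8)))+((y*b)+(z*b))))

Derivation:
Start: ((6+6)+((y+z)*((x+8)+b)))
Apply SIMPLIFY at L (target: (6+6)): ((6+6)+((y+z)*((x+8)+b))) -> (12+((y+z)*((x+8)+b)))
Apply DISTRIBUTE at R (target: ((y+z)*((x+8)+b))): (12+((y+z)*((x+8)+b))) -> (12+(((y+z)*(x+8))+((y+z)*b)))
Apply DISTRIBUTE at RL (target: ((y+z)*(x+8))): (12+(((y+z)*(x+8))+((y+z)*b))) -> (12+((((y+z)*x)+((y+z)*8))+((y+z)*b)))
Apply DISTRIBUTE at RLL (target: ((y+z)*x)): (12+((((y+z)*x)+((y+z)*8))+((y+z)*b))) -> (12+((((y*x)+(z*x))+((y+z)*8))+((y+z)*b)))
Apply DISTRIBUTE at RLR (target: ((y+z)*8)): (12+((((y*x)+(z*x))+((y+z)*8))+((y+z)*b))) -> (12+((((y*x)+(z*x))+((y*8)+(z*8)))+((y+z)*b)))
Apply DISTRIBUTE at RR (target: ((y+z)*b)): (12+((((y*x)+(z*x))+((y*8)+(z*8)))+((y+z)*b))) -> (12+((((y*x)+(z*x))+((y*8)+(z*8)))+((y*b)+(z*b))))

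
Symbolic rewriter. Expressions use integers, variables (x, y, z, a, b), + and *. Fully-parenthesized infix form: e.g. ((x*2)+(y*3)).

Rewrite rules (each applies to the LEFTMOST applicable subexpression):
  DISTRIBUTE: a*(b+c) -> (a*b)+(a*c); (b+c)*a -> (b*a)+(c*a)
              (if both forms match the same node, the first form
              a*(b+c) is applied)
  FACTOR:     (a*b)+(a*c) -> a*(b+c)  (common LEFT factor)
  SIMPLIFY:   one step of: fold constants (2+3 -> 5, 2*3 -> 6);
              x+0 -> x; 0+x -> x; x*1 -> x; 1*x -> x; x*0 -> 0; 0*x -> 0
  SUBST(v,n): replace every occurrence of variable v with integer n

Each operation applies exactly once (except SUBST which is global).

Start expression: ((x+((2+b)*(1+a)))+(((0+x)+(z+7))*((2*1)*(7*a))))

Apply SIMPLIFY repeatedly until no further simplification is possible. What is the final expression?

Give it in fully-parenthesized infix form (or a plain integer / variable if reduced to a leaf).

Answer: ((x+((2+b)*(1+a)))+((x+(z+7))*(2*(7*a))))

Derivation:
Start: ((x+((2+b)*(1+a)))+(((0+x)+(z+7))*((2*1)*(7*a))))
Step 1: at RLL: (0+x) -> x; overall: ((x+((2+b)*(1+a)))+(((0+x)+(z+7))*((2*1)*(7*a)))) -> ((x+((2+b)*(1+a)))+((x+(z+7))*((2*1)*(7*a))))
Step 2: at RRL: (2*1) -> 2; overall: ((x+((2+b)*(1+a)))+((x+(z+7))*((2*1)*(7*a)))) -> ((x+((2+b)*(1+a)))+((x+(z+7))*(2*(7*a))))
Fixed point: ((x+((2+b)*(1+a)))+((x+(z+7))*(2*(7*a))))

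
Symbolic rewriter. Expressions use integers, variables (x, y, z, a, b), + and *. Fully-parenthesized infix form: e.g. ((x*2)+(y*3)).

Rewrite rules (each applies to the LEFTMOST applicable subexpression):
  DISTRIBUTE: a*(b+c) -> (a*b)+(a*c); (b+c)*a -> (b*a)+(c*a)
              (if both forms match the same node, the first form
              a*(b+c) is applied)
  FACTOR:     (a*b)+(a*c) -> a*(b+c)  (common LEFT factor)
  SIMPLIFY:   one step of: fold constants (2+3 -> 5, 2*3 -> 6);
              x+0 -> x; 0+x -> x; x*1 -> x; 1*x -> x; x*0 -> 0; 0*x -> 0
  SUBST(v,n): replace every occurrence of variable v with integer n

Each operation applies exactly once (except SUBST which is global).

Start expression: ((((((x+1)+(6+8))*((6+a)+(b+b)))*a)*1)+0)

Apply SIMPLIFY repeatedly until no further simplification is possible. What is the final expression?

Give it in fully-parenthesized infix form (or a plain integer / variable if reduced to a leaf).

Start: ((((((x+1)+(6+8))*((6+a)+(b+b)))*a)*1)+0)
Step 1: at root: ((((((x+1)+(6+8))*((6+a)+(b+b)))*a)*1)+0) -> (((((x+1)+(6+8))*((6+a)+(b+b)))*a)*1); overall: ((((((x+1)+(6+8))*((6+a)+(b+b)))*a)*1)+0) -> (((((x+1)+(6+8))*((6+a)+(b+b)))*a)*1)
Step 2: at root: (((((x+1)+(6+8))*((6+a)+(b+b)))*a)*1) -> ((((x+1)+(6+8))*((6+a)+(b+b)))*a); overall: (((((x+1)+(6+8))*((6+a)+(b+b)))*a)*1) -> ((((x+1)+(6+8))*((6+a)+(b+b)))*a)
Step 3: at LLR: (6+8) -> 14; overall: ((((x+1)+(6+8))*((6+a)+(b+b)))*a) -> ((((x+1)+14)*((6+a)+(b+b)))*a)
Fixed point: ((((x+1)+14)*((6+a)+(b+b)))*a)

Answer: ((((x+1)+14)*((6+a)+(b+b)))*a)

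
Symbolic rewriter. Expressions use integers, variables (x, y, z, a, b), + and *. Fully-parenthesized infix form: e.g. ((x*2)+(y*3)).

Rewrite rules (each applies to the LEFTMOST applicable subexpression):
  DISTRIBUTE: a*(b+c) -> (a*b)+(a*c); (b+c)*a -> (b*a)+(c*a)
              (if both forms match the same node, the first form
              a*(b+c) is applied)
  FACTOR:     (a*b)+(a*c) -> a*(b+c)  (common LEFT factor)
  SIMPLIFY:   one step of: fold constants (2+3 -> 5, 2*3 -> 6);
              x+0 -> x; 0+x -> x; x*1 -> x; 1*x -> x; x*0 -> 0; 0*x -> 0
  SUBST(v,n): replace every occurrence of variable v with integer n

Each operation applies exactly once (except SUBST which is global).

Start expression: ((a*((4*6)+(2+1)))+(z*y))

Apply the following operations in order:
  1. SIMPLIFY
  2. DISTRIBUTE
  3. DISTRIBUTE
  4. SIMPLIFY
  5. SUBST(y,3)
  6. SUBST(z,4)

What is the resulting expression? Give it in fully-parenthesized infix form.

Start: ((a*((4*6)+(2+1)))+(z*y))
Apply SIMPLIFY at LRL (target: (4*6)): ((a*((4*6)+(2+1)))+(z*y)) -> ((a*(24+(2+1)))+(z*y))
Apply DISTRIBUTE at L (target: (a*(24+(2+1)))): ((a*(24+(2+1)))+(z*y)) -> (((a*24)+(a*(2+1)))+(z*y))
Apply DISTRIBUTE at LR (target: (a*(2+1))): (((a*24)+(a*(2+1)))+(z*y)) -> (((a*24)+((a*2)+(a*1)))+(z*y))
Apply SIMPLIFY at LRR (target: (a*1)): (((a*24)+((a*2)+(a*1)))+(z*y)) -> (((a*24)+((a*2)+a))+(z*y))
Apply SUBST(y,3): (((a*24)+((a*2)+a))+(z*y)) -> (((a*24)+((a*2)+a))+(z*3))
Apply SUBST(z,4): (((a*24)+((a*2)+a))+(z*3)) -> (((a*24)+((a*2)+a))+(4*3))

Answer: (((a*24)+((a*2)+a))+(4*3))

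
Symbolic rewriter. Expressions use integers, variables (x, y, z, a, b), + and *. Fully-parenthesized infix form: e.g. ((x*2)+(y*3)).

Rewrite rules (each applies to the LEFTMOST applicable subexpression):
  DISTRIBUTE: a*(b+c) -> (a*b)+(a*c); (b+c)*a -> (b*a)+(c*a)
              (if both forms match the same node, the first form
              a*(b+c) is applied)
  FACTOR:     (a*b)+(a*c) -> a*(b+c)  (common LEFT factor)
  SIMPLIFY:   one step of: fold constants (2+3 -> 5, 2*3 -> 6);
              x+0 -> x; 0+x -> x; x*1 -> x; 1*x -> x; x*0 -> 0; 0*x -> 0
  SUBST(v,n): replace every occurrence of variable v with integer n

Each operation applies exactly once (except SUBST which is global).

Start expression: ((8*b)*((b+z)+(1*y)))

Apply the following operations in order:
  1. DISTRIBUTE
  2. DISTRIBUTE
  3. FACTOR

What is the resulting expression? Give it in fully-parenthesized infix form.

Answer: (((8*b)*(b+z))+((8*b)*(1*y)))

Derivation:
Start: ((8*b)*((b+z)+(1*y)))
Apply DISTRIBUTE at root (target: ((8*b)*((b+z)+(1*y)))): ((8*b)*((b+z)+(1*y))) -> (((8*b)*(b+z))+((8*b)*(1*y)))
Apply DISTRIBUTE at L (target: ((8*b)*(b+z))): (((8*b)*(b+z))+((8*b)*(1*y))) -> ((((8*b)*b)+((8*b)*z))+((8*b)*(1*y)))
Apply FACTOR at L (target: (((8*b)*b)+((8*b)*z))): ((((8*b)*b)+((8*b)*z))+((8*b)*(1*y))) -> (((8*b)*(b+z))+((8*b)*(1*y)))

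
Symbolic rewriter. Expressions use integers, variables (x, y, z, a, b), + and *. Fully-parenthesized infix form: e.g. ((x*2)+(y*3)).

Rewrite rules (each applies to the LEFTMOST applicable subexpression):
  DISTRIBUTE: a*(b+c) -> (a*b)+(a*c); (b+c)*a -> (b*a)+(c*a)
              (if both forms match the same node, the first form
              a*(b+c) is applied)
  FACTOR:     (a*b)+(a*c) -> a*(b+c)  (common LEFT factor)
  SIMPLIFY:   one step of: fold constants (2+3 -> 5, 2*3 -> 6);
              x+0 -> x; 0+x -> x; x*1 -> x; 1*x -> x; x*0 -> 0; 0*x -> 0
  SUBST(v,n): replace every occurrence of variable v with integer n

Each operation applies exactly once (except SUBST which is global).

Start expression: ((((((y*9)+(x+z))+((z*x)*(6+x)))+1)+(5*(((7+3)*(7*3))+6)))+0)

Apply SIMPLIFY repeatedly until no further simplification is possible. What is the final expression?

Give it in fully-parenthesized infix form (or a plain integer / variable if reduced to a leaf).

Answer: (((((y*9)+(x+z))+((z*x)*(6+x)))+1)+1080)

Derivation:
Start: ((((((y*9)+(x+z))+((z*x)*(6+x)))+1)+(5*(((7+3)*(7*3))+6)))+0)
Step 1: at root: ((((((y*9)+(x+z))+((z*x)*(6+x)))+1)+(5*(((7+3)*(7*3))+6)))+0) -> (((((y*9)+(x+z))+((z*x)*(6+x)))+1)+(5*(((7+3)*(7*3))+6))); overall: ((((((y*9)+(x+z))+((z*x)*(6+x)))+1)+(5*(((7+3)*(7*3))+6)))+0) -> (((((y*9)+(x+z))+((z*x)*(6+x)))+1)+(5*(((7+3)*(7*3))+6)))
Step 2: at RRLL: (7+3) -> 10; overall: (((((y*9)+(x+z))+((z*x)*(6+x)))+1)+(5*(((7+3)*(7*3))+6))) -> (((((y*9)+(x+z))+((z*x)*(6+x)))+1)+(5*((10*(7*3))+6)))
Step 3: at RRLR: (7*3) -> 21; overall: (((((y*9)+(x+z))+((z*x)*(6+x)))+1)+(5*((10*(7*3))+6))) -> (((((y*9)+(x+z))+((z*x)*(6+x)))+1)+(5*((10*21)+6)))
Step 4: at RRL: (10*21) -> 210; overall: (((((y*9)+(x+z))+((z*x)*(6+x)))+1)+(5*((10*21)+6))) -> (((((y*9)+(x+z))+((z*x)*(6+x)))+1)+(5*(210+6)))
Step 5: at RR: (210+6) -> 216; overall: (((((y*9)+(x+z))+((z*x)*(6+x)))+1)+(5*(210+6))) -> (((((y*9)+(x+z))+((z*x)*(6+x)))+1)+(5*216))
Step 6: at R: (5*216) -> 1080; overall: (((((y*9)+(x+z))+((z*x)*(6+x)))+1)+(5*216)) -> (((((y*9)+(x+z))+((z*x)*(6+x)))+1)+1080)
Fixed point: (((((y*9)+(x+z))+((z*x)*(6+x)))+1)+1080)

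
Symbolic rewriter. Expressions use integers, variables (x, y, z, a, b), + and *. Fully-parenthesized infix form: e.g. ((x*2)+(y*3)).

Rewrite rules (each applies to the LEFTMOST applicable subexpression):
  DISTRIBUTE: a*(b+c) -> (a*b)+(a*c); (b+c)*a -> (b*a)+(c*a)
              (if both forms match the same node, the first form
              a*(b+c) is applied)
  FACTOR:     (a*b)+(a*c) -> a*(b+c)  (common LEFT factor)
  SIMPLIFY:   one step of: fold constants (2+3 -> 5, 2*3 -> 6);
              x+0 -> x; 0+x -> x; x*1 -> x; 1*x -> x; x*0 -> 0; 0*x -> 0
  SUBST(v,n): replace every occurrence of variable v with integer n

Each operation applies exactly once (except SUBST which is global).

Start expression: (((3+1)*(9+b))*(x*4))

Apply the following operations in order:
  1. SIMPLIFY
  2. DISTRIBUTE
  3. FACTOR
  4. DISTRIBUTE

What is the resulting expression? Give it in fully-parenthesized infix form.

Answer: (((4*9)+(4*b))*(x*4))

Derivation:
Start: (((3+1)*(9+b))*(x*4))
Apply SIMPLIFY at LL (target: (3+1)): (((3+1)*(9+b))*(x*4)) -> ((4*(9+b))*(x*4))
Apply DISTRIBUTE at L (target: (4*(9+b))): ((4*(9+b))*(x*4)) -> (((4*9)+(4*b))*(x*4))
Apply FACTOR at L (target: ((4*9)+(4*b))): (((4*9)+(4*b))*(x*4)) -> ((4*(9+b))*(x*4))
Apply DISTRIBUTE at L (target: (4*(9+b))): ((4*(9+b))*(x*4)) -> (((4*9)+(4*b))*(x*4))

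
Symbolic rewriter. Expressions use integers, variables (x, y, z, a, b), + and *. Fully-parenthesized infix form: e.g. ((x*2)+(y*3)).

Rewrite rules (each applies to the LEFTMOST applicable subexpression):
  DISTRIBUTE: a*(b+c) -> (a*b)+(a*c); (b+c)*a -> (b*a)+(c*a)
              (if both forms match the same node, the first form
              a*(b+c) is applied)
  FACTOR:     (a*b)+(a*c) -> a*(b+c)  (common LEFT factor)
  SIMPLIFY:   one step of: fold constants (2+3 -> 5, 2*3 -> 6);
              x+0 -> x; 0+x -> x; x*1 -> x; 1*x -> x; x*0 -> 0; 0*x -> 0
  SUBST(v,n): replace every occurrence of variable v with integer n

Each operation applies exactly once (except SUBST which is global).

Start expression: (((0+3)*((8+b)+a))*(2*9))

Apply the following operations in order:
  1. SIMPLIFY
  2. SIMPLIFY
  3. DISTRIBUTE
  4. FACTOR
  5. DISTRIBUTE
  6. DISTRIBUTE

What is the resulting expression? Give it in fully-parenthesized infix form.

Answer: (((3*(8+b))*18)+((3*a)*18))

Derivation:
Start: (((0+3)*((8+b)+a))*(2*9))
Apply SIMPLIFY at LL (target: (0+3)): (((0+3)*((8+b)+a))*(2*9)) -> ((3*((8+b)+a))*(2*9))
Apply SIMPLIFY at R (target: (2*9)): ((3*((8+b)+a))*(2*9)) -> ((3*((8+b)+a))*18)
Apply DISTRIBUTE at L (target: (3*((8+b)+a))): ((3*((8+b)+a))*18) -> (((3*(8+b))+(3*a))*18)
Apply FACTOR at L (target: ((3*(8+b))+(3*a))): (((3*(8+b))+(3*a))*18) -> ((3*((8+b)+a))*18)
Apply DISTRIBUTE at L (target: (3*((8+b)+a))): ((3*((8+b)+a))*18) -> (((3*(8+b))+(3*a))*18)
Apply DISTRIBUTE at root (target: (((3*(8+b))+(3*a))*18)): (((3*(8+b))+(3*a))*18) -> (((3*(8+b))*18)+((3*a)*18))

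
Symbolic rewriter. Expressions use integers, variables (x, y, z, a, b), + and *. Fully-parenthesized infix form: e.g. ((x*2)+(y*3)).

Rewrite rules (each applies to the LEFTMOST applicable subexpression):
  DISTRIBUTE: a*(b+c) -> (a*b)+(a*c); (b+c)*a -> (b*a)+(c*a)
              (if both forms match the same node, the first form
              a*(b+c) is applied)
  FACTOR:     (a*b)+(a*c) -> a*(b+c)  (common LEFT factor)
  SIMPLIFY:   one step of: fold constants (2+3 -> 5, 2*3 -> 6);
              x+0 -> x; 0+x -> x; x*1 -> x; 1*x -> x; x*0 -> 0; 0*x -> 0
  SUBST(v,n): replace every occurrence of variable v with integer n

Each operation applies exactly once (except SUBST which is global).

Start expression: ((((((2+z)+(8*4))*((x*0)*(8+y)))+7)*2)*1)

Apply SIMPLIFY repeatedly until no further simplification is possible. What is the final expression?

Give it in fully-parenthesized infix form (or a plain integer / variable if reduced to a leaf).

Start: ((((((2+z)+(8*4))*((x*0)*(8+y)))+7)*2)*1)
Step 1: at root: ((((((2+z)+(8*4))*((x*0)*(8+y)))+7)*2)*1) -> (((((2+z)+(8*4))*((x*0)*(8+y)))+7)*2); overall: ((((((2+z)+(8*4))*((x*0)*(8+y)))+7)*2)*1) -> (((((2+z)+(8*4))*((x*0)*(8+y)))+7)*2)
Step 2: at LLLR: (8*4) -> 32; overall: (((((2+z)+(8*4))*((x*0)*(8+y)))+7)*2) -> (((((2+z)+32)*((x*0)*(8+y)))+7)*2)
Step 3: at LLRL: (x*0) -> 0; overall: (((((2+z)+32)*((x*0)*(8+y)))+7)*2) -> (((((2+z)+32)*(0*(8+y)))+7)*2)
Step 4: at LLR: (0*(8+y)) -> 0; overall: (((((2+z)+32)*(0*(8+y)))+7)*2) -> (((((2+z)+32)*0)+7)*2)
Step 5: at LL: (((2+z)+32)*0) -> 0; overall: (((((2+z)+32)*0)+7)*2) -> ((0+7)*2)
Step 6: at L: (0+7) -> 7; overall: ((0+7)*2) -> (7*2)
Step 7: at root: (7*2) -> 14; overall: (7*2) -> 14
Fixed point: 14

Answer: 14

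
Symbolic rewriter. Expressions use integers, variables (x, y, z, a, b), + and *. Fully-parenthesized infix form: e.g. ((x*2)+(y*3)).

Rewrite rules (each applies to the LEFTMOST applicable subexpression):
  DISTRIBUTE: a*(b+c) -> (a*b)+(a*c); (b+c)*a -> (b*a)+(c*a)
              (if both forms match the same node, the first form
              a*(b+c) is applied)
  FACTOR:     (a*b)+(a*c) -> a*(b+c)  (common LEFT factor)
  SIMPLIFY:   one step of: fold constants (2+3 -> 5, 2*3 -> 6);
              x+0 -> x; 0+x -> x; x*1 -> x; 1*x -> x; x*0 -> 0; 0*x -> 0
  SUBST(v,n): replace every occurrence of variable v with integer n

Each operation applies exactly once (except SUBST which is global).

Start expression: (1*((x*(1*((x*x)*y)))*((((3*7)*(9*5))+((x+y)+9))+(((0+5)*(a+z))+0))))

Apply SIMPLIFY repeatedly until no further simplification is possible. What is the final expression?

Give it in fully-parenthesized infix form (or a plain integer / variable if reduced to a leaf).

Answer: ((x*((x*x)*y))*((945+((x+y)+9))+(5*(a+z))))

Derivation:
Start: (1*((x*(1*((x*x)*y)))*((((3*7)*(9*5))+((x+y)+9))+(((0+5)*(a+z))+0))))
Step 1: at root: (1*((x*(1*((x*x)*y)))*((((3*7)*(9*5))+((x+y)+9))+(((0+5)*(a+z))+0)))) -> ((x*(1*((x*x)*y)))*((((3*7)*(9*5))+((x+y)+9))+(((0+5)*(a+z))+0))); overall: (1*((x*(1*((x*x)*y)))*((((3*7)*(9*5))+((x+y)+9))+(((0+5)*(a+z))+0)))) -> ((x*(1*((x*x)*y)))*((((3*7)*(9*5))+((x+y)+9))+(((0+5)*(a+z))+0)))
Step 2: at LR: (1*((x*x)*y)) -> ((x*x)*y); overall: ((x*(1*((x*x)*y)))*((((3*7)*(9*5))+((x+y)+9))+(((0+5)*(a+z))+0))) -> ((x*((x*x)*y))*((((3*7)*(9*5))+((x+y)+9))+(((0+5)*(a+z))+0)))
Step 3: at RLLL: (3*7) -> 21; overall: ((x*((x*x)*y))*((((3*7)*(9*5))+((x+y)+9))+(((0+5)*(a+z))+0))) -> ((x*((x*x)*y))*(((21*(9*5))+((x+y)+9))+(((0+5)*(a+z))+0)))
Step 4: at RLLR: (9*5) -> 45; overall: ((x*((x*x)*y))*(((21*(9*5))+((x+y)+9))+(((0+5)*(a+z))+0))) -> ((x*((x*x)*y))*(((21*45)+((x+y)+9))+(((0+5)*(a+z))+0)))
Step 5: at RLL: (21*45) -> 945; overall: ((x*((x*x)*y))*(((21*45)+((x+y)+9))+(((0+5)*(a+z))+0))) -> ((x*((x*x)*y))*((945+((x+y)+9))+(((0+5)*(a+z))+0)))
Step 6: at RR: (((0+5)*(a+z))+0) -> ((0+5)*(a+z)); overall: ((x*((x*x)*y))*((945+((x+y)+9))+(((0+5)*(a+z))+0))) -> ((x*((x*x)*y))*((945+((x+y)+9))+((0+5)*(a+z))))
Step 7: at RRL: (0+5) -> 5; overall: ((x*((x*x)*y))*((945+((x+y)+9))+((0+5)*(a+z)))) -> ((x*((x*x)*y))*((945+((x+y)+9))+(5*(a+z))))
Fixed point: ((x*((x*x)*y))*((945+((x+y)+9))+(5*(a+z))))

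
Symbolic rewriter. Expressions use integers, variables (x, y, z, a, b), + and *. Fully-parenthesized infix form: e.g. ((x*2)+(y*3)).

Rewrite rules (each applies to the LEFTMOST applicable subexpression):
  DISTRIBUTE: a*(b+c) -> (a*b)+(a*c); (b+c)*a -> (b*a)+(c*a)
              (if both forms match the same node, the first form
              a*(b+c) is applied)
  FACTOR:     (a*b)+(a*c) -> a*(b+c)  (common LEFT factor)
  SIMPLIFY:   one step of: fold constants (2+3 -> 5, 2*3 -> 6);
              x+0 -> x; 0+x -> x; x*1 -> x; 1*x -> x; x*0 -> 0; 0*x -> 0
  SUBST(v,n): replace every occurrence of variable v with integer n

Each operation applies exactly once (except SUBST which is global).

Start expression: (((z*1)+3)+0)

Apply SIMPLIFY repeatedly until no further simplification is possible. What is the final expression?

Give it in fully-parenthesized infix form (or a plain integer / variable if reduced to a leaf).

Answer: (z+3)

Derivation:
Start: (((z*1)+3)+0)
Step 1: at root: (((z*1)+3)+0) -> ((z*1)+3); overall: (((z*1)+3)+0) -> ((z*1)+3)
Step 2: at L: (z*1) -> z; overall: ((z*1)+3) -> (z+3)
Fixed point: (z+3)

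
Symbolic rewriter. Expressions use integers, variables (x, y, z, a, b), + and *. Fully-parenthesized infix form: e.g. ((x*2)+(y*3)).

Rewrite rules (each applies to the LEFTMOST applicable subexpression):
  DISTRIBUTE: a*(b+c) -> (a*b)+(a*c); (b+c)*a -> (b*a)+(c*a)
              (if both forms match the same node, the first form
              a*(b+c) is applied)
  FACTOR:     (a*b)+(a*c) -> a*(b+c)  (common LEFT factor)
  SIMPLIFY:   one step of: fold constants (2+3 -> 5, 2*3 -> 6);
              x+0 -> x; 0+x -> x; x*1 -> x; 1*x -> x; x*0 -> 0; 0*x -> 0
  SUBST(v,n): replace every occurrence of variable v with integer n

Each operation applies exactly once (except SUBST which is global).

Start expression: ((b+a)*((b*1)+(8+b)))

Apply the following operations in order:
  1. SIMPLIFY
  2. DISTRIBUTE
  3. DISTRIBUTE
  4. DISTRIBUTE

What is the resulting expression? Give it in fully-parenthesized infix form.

Answer: (((b*b)+(a*b))+(((b+a)*8)+((b+a)*b)))

Derivation:
Start: ((b+a)*((b*1)+(8+b)))
Apply SIMPLIFY at RL (target: (b*1)): ((b+a)*((b*1)+(8+b))) -> ((b+a)*(b+(8+b)))
Apply DISTRIBUTE at root (target: ((b+a)*(b+(8+b)))): ((b+a)*(b+(8+b))) -> (((b+a)*b)+((b+a)*(8+b)))
Apply DISTRIBUTE at L (target: ((b+a)*b)): (((b+a)*b)+((b+a)*(8+b))) -> (((b*b)+(a*b))+((b+a)*(8+b)))
Apply DISTRIBUTE at R (target: ((b+a)*(8+b))): (((b*b)+(a*b))+((b+a)*(8+b))) -> (((b*b)+(a*b))+(((b+a)*8)+((b+a)*b)))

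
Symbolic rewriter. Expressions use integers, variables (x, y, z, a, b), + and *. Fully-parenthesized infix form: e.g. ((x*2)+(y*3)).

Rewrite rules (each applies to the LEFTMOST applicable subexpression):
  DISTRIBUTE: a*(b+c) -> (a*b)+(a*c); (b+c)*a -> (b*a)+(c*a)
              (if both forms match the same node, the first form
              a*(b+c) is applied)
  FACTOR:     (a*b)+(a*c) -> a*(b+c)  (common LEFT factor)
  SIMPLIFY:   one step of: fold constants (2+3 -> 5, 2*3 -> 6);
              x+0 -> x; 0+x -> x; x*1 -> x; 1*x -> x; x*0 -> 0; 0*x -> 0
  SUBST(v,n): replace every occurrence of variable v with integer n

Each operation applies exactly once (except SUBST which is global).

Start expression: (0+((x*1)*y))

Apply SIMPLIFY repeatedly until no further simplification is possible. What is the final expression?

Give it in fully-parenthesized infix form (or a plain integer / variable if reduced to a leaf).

Start: (0+((x*1)*y))
Step 1: at root: (0+((x*1)*y)) -> ((x*1)*y); overall: (0+((x*1)*y)) -> ((x*1)*y)
Step 2: at L: (x*1) -> x; overall: ((x*1)*y) -> (x*y)
Fixed point: (x*y)

Answer: (x*y)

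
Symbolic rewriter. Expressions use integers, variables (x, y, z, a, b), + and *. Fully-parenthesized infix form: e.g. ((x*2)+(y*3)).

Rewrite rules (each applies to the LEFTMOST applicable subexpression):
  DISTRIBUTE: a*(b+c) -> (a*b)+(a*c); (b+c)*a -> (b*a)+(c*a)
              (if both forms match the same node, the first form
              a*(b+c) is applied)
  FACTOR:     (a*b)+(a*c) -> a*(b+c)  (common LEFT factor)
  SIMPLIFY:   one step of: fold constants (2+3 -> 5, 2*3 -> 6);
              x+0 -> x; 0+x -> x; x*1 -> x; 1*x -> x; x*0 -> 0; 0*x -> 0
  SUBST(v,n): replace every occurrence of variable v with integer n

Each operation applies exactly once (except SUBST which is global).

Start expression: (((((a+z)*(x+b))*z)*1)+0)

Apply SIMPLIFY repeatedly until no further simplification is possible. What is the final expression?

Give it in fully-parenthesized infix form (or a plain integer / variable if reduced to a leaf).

Start: (((((a+z)*(x+b))*z)*1)+0)
Step 1: at root: (((((a+z)*(x+b))*z)*1)+0) -> ((((a+z)*(x+b))*z)*1); overall: (((((a+z)*(x+b))*z)*1)+0) -> ((((a+z)*(x+b))*z)*1)
Step 2: at root: ((((a+z)*(x+b))*z)*1) -> (((a+z)*(x+b))*z); overall: ((((a+z)*(x+b))*z)*1) -> (((a+z)*(x+b))*z)
Fixed point: (((a+z)*(x+b))*z)

Answer: (((a+z)*(x+b))*z)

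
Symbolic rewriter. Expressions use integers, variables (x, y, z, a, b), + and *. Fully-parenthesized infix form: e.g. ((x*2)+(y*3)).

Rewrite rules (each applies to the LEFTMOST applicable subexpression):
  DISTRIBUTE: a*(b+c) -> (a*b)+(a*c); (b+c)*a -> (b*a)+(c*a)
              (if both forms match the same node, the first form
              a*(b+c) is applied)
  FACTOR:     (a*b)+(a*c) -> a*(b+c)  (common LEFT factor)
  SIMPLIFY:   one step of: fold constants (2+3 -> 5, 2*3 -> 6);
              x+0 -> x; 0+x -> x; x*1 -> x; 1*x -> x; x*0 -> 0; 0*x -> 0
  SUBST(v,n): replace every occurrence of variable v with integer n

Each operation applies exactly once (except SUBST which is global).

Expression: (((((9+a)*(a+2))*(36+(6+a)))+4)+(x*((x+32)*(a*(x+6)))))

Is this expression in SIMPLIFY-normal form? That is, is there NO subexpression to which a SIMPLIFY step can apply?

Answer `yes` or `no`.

Answer: yes

Derivation:
Expression: (((((9+a)*(a+2))*(36+(6+a)))+4)+(x*((x+32)*(a*(x+6)))))
Scanning for simplifiable subexpressions (pre-order)...
  at root: (((((9+a)*(a+2))*(36+(6+a)))+4)+(x*((x+32)*(a*(x+6))))) (not simplifiable)
  at L: ((((9+a)*(a+2))*(36+(6+a)))+4) (not simplifiable)
  at LL: (((9+a)*(a+2))*(36+(6+a))) (not simplifiable)
  at LLL: ((9+a)*(a+2)) (not simplifiable)
  at LLLL: (9+a) (not simplifiable)
  at LLLR: (a+2) (not simplifiable)
  at LLR: (36+(6+a)) (not simplifiable)
  at LLRR: (6+a) (not simplifiable)
  at R: (x*((x+32)*(a*(x+6)))) (not simplifiable)
  at RR: ((x+32)*(a*(x+6))) (not simplifiable)
  at RRL: (x+32) (not simplifiable)
  at RRR: (a*(x+6)) (not simplifiable)
  at RRRR: (x+6) (not simplifiable)
Result: no simplifiable subexpression found -> normal form.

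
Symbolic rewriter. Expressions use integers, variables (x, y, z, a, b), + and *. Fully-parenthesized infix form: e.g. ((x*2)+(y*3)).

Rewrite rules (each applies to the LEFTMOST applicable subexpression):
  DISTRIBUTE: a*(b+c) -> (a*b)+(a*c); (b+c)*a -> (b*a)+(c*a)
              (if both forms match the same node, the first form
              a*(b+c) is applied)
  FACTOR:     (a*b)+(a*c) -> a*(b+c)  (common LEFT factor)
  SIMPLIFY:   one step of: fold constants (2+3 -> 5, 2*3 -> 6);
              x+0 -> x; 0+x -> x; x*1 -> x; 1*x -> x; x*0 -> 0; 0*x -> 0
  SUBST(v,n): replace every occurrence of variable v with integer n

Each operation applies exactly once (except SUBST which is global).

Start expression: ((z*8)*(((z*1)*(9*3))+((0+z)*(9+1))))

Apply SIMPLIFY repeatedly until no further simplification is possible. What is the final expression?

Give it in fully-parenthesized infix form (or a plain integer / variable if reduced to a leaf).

Start: ((z*8)*(((z*1)*(9*3))+((0+z)*(9+1))))
Step 1: at RLL: (z*1) -> z; overall: ((z*8)*(((z*1)*(9*3))+((0+z)*(9+1)))) -> ((z*8)*((z*(9*3))+((0+z)*(9+1))))
Step 2: at RLR: (9*3) -> 27; overall: ((z*8)*((z*(9*3))+((0+z)*(9+1)))) -> ((z*8)*((z*27)+((0+z)*(9+1))))
Step 3: at RRL: (0+z) -> z; overall: ((z*8)*((z*27)+((0+z)*(9+1)))) -> ((z*8)*((z*27)+(z*(9+1))))
Step 4: at RRR: (9+1) -> 10; overall: ((z*8)*((z*27)+(z*(9+1)))) -> ((z*8)*((z*27)+(z*10)))
Fixed point: ((z*8)*((z*27)+(z*10)))

Answer: ((z*8)*((z*27)+(z*10)))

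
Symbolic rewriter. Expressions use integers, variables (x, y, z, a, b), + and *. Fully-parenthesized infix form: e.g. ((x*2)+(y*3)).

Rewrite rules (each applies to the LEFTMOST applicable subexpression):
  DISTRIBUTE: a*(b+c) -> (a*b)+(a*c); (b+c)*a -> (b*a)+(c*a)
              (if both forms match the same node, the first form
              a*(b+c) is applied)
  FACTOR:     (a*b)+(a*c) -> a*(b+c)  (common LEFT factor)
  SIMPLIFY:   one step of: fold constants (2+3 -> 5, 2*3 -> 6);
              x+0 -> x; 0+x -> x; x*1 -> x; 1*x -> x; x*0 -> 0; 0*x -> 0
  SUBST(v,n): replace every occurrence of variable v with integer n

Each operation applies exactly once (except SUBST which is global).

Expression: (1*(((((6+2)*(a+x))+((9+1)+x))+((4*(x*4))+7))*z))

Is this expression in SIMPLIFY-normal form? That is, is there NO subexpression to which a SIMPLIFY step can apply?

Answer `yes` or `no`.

Expression: (1*(((((6+2)*(a+x))+((9+1)+x))+((4*(x*4))+7))*z))
Scanning for simplifiable subexpressions (pre-order)...
  at root: (1*(((((6+2)*(a+x))+((9+1)+x))+((4*(x*4))+7))*z)) (SIMPLIFIABLE)
  at R: (((((6+2)*(a+x))+((9+1)+x))+((4*(x*4))+7))*z) (not simplifiable)
  at RL: ((((6+2)*(a+x))+((9+1)+x))+((4*(x*4))+7)) (not simplifiable)
  at RLL: (((6+2)*(a+x))+((9+1)+x)) (not simplifiable)
  at RLLL: ((6+2)*(a+x)) (not simplifiable)
  at RLLLL: (6+2) (SIMPLIFIABLE)
  at RLLLR: (a+x) (not simplifiable)
  at RLLR: ((9+1)+x) (not simplifiable)
  at RLLRL: (9+1) (SIMPLIFIABLE)
  at RLR: ((4*(x*4))+7) (not simplifiable)
  at RLRL: (4*(x*4)) (not simplifiable)
  at RLRLR: (x*4) (not simplifiable)
Found simplifiable subexpr at path root: (1*(((((6+2)*(a+x))+((9+1)+x))+((4*(x*4))+7))*z))
One SIMPLIFY step would give: (((((6+2)*(a+x))+((9+1)+x))+((4*(x*4))+7))*z)
-> NOT in normal form.

Answer: no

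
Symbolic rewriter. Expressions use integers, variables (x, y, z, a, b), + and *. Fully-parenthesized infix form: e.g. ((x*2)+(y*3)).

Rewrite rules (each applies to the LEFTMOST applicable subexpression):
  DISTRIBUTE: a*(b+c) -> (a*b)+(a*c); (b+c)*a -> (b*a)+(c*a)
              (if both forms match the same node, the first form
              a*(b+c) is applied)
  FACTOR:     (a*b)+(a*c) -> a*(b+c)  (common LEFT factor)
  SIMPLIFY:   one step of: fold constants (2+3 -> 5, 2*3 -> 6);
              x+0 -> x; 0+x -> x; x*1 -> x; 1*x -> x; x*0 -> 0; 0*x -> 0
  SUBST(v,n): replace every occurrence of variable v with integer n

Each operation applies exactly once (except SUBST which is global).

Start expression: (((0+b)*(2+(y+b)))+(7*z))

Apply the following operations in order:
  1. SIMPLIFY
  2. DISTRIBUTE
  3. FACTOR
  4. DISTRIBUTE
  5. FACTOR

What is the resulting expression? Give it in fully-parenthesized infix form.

Answer: ((b*(2+(y+b)))+(7*z))

Derivation:
Start: (((0+b)*(2+(y+b)))+(7*z))
Apply SIMPLIFY at LL (target: (0+b)): (((0+b)*(2+(y+b)))+(7*z)) -> ((b*(2+(y+b)))+(7*z))
Apply DISTRIBUTE at L (target: (b*(2+(y+b)))): ((b*(2+(y+b)))+(7*z)) -> (((b*2)+(b*(y+b)))+(7*z))
Apply FACTOR at L (target: ((b*2)+(b*(y+b)))): (((b*2)+(b*(y+b)))+(7*z)) -> ((b*(2+(y+b)))+(7*z))
Apply DISTRIBUTE at L (target: (b*(2+(y+b)))): ((b*(2+(y+b)))+(7*z)) -> (((b*2)+(b*(y+b)))+(7*z))
Apply FACTOR at L (target: ((b*2)+(b*(y+b)))): (((b*2)+(b*(y+b)))+(7*z)) -> ((b*(2+(y+b)))+(7*z))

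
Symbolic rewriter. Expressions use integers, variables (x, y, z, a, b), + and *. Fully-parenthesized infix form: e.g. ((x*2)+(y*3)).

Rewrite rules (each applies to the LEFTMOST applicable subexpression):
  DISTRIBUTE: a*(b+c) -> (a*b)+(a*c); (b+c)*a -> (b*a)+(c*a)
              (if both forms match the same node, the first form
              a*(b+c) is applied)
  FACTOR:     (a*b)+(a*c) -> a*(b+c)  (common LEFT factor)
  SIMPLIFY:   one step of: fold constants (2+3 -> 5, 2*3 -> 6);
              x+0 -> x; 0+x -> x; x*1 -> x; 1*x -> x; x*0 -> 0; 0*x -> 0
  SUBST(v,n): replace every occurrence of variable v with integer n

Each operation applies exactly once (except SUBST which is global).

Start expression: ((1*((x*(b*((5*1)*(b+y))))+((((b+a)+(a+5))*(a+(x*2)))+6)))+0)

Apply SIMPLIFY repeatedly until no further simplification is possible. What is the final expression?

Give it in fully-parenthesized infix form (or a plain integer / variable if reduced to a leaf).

Start: ((1*((x*(b*((5*1)*(b+y))))+((((b+a)+(a+5))*(a+(x*2)))+6)))+0)
Step 1: at root: ((1*((x*(b*((5*1)*(b+y))))+((((b+a)+(a+5))*(a+(x*2)))+6)))+0) -> (1*((x*(b*((5*1)*(b+y))))+((((b+a)+(a+5))*(a+(x*2)))+6))); overall: ((1*((x*(b*((5*1)*(b+y))))+((((b+a)+(a+5))*(a+(x*2)))+6)))+0) -> (1*((x*(b*((5*1)*(b+y))))+((((b+a)+(a+5))*(a+(x*2)))+6)))
Step 2: at root: (1*((x*(b*((5*1)*(b+y))))+((((b+a)+(a+5))*(a+(x*2)))+6))) -> ((x*(b*((5*1)*(b+y))))+((((b+a)+(a+5))*(a+(x*2)))+6)); overall: (1*((x*(b*((5*1)*(b+y))))+((((b+a)+(a+5))*(a+(x*2)))+6))) -> ((x*(b*((5*1)*(b+y))))+((((b+a)+(a+5))*(a+(x*2)))+6))
Step 3: at LRRL: (5*1) -> 5; overall: ((x*(b*((5*1)*(b+y))))+((((b+a)+(a+5))*(a+(x*2)))+6)) -> ((x*(b*(5*(b+y))))+((((b+a)+(a+5))*(a+(x*2)))+6))
Fixed point: ((x*(b*(5*(b+y))))+((((b+a)+(a+5))*(a+(x*2)))+6))

Answer: ((x*(b*(5*(b+y))))+((((b+a)+(a+5))*(a+(x*2)))+6))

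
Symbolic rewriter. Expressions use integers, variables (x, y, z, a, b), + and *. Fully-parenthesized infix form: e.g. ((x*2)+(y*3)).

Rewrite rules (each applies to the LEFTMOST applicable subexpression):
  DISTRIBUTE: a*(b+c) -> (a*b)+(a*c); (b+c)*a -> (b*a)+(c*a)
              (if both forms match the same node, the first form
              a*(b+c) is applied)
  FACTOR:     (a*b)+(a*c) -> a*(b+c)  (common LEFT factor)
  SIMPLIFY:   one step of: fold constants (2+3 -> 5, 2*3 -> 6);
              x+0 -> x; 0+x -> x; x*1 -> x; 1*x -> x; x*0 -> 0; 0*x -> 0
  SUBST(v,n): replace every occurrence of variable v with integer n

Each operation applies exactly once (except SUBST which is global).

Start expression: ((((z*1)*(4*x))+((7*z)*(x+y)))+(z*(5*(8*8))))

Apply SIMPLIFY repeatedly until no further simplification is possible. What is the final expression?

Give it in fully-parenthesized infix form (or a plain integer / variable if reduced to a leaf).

Answer: (((z*(4*x))+((7*z)*(x+y)))+(z*320))

Derivation:
Start: ((((z*1)*(4*x))+((7*z)*(x+y)))+(z*(5*(8*8))))
Step 1: at LLL: (z*1) -> z; overall: ((((z*1)*(4*x))+((7*z)*(x+y)))+(z*(5*(8*8)))) -> (((z*(4*x))+((7*z)*(x+y)))+(z*(5*(8*8))))
Step 2: at RRR: (8*8) -> 64; overall: (((z*(4*x))+((7*z)*(x+y)))+(z*(5*(8*8)))) -> (((z*(4*x))+((7*z)*(x+y)))+(z*(5*64)))
Step 3: at RR: (5*64) -> 320; overall: (((z*(4*x))+((7*z)*(x+y)))+(z*(5*64))) -> (((z*(4*x))+((7*z)*(x+y)))+(z*320))
Fixed point: (((z*(4*x))+((7*z)*(x+y)))+(z*320))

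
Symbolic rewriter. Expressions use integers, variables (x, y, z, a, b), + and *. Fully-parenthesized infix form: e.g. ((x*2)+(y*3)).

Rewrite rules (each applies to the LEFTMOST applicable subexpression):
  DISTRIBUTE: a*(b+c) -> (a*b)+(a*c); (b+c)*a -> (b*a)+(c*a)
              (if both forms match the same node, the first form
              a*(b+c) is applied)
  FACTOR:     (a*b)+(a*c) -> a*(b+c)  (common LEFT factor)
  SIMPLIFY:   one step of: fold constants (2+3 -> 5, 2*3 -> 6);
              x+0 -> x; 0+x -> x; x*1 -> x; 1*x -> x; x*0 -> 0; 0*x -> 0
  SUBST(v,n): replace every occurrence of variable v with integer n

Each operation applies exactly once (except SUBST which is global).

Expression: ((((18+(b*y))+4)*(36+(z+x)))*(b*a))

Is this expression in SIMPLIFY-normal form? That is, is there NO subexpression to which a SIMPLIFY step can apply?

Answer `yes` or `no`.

Expression: ((((18+(b*y))+4)*(36+(z+x)))*(b*a))
Scanning for simplifiable subexpressions (pre-order)...
  at root: ((((18+(b*y))+4)*(36+(z+x)))*(b*a)) (not simplifiable)
  at L: (((18+(b*y))+4)*(36+(z+x))) (not simplifiable)
  at LL: ((18+(b*y))+4) (not simplifiable)
  at LLL: (18+(b*y)) (not simplifiable)
  at LLLR: (b*y) (not simplifiable)
  at LR: (36+(z+x)) (not simplifiable)
  at LRR: (z+x) (not simplifiable)
  at R: (b*a) (not simplifiable)
Result: no simplifiable subexpression found -> normal form.

Answer: yes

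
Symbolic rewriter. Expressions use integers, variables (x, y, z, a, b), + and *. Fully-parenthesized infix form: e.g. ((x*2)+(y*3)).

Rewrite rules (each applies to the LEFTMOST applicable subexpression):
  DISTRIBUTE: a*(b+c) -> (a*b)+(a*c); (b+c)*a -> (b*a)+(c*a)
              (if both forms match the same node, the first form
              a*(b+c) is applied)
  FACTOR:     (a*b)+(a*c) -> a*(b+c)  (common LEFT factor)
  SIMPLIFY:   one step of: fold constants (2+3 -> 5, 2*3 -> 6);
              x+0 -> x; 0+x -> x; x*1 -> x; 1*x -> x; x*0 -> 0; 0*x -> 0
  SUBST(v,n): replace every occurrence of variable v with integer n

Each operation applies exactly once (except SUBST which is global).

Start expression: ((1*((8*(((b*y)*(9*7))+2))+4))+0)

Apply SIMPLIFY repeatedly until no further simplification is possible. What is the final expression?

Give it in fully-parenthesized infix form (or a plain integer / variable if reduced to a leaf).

Answer: ((8*(((b*y)*63)+2))+4)

Derivation:
Start: ((1*((8*(((b*y)*(9*7))+2))+4))+0)
Step 1: at root: ((1*((8*(((b*y)*(9*7))+2))+4))+0) -> (1*((8*(((b*y)*(9*7))+2))+4)); overall: ((1*((8*(((b*y)*(9*7))+2))+4))+0) -> (1*((8*(((b*y)*(9*7))+2))+4))
Step 2: at root: (1*((8*(((b*y)*(9*7))+2))+4)) -> ((8*(((b*y)*(9*7))+2))+4); overall: (1*((8*(((b*y)*(9*7))+2))+4)) -> ((8*(((b*y)*(9*7))+2))+4)
Step 3: at LRLR: (9*7) -> 63; overall: ((8*(((b*y)*(9*7))+2))+4) -> ((8*(((b*y)*63)+2))+4)
Fixed point: ((8*(((b*y)*63)+2))+4)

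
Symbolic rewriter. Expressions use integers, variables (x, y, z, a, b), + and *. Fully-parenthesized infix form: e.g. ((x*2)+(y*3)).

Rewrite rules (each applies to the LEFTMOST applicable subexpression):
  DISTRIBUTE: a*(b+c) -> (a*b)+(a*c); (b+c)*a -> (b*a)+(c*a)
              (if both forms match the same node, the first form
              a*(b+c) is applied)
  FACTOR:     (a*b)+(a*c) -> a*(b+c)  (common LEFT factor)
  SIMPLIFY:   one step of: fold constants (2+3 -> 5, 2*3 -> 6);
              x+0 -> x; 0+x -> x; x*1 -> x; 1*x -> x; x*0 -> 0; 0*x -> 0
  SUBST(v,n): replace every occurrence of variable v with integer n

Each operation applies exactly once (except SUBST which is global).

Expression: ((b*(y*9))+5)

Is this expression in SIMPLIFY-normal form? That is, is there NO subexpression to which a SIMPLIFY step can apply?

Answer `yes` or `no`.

Expression: ((b*(y*9))+5)
Scanning for simplifiable subexpressions (pre-order)...
  at root: ((b*(y*9))+5) (not simplifiable)
  at L: (b*(y*9)) (not simplifiable)
  at LR: (y*9) (not simplifiable)
Result: no simplifiable subexpression found -> normal form.

Answer: yes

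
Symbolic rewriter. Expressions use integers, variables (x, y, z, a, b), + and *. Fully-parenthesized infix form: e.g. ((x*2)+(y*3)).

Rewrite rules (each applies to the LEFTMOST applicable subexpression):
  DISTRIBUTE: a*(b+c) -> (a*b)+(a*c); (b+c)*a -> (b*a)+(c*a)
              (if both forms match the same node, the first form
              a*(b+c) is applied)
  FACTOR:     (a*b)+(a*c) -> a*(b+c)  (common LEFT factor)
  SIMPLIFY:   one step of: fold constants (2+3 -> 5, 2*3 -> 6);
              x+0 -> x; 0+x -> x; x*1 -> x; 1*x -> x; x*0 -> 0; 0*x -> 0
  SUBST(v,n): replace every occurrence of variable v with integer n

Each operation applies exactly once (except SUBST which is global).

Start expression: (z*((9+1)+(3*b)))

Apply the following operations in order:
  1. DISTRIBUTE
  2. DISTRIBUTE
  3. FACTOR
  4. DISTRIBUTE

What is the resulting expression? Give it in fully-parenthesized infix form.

Answer: (((z*9)+(z*1))+(z*(3*b)))

Derivation:
Start: (z*((9+1)+(3*b)))
Apply DISTRIBUTE at root (target: (z*((9+1)+(3*b)))): (z*((9+1)+(3*b))) -> ((z*(9+1))+(z*(3*b)))
Apply DISTRIBUTE at L (target: (z*(9+1))): ((z*(9+1))+(z*(3*b))) -> (((z*9)+(z*1))+(z*(3*b)))
Apply FACTOR at L (target: ((z*9)+(z*1))): (((z*9)+(z*1))+(z*(3*b))) -> ((z*(9+1))+(z*(3*b)))
Apply DISTRIBUTE at L (target: (z*(9+1))): ((z*(9+1))+(z*(3*b))) -> (((z*9)+(z*1))+(z*(3*b)))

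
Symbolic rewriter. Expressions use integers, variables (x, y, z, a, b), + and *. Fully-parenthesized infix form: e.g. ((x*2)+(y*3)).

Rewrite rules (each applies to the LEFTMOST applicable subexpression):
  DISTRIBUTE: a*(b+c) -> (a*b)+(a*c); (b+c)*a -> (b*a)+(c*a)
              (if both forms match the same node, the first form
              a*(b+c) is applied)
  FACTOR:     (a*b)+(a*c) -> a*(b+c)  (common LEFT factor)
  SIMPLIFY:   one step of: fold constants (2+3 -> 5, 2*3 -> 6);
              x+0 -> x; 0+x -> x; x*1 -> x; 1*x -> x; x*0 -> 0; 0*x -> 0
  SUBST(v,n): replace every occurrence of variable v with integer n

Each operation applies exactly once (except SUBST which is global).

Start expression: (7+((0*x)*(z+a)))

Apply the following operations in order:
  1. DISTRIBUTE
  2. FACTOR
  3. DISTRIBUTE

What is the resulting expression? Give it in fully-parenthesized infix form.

Start: (7+((0*x)*(z+a)))
Apply DISTRIBUTE at R (target: ((0*x)*(z+a))): (7+((0*x)*(z+a))) -> (7+(((0*x)*z)+((0*x)*a)))
Apply FACTOR at R (target: (((0*x)*z)+((0*x)*a))): (7+(((0*x)*z)+((0*x)*a))) -> (7+((0*x)*(z+a)))
Apply DISTRIBUTE at R (target: ((0*x)*(z+a))): (7+((0*x)*(z+a))) -> (7+(((0*x)*z)+((0*x)*a)))

Answer: (7+(((0*x)*z)+((0*x)*a)))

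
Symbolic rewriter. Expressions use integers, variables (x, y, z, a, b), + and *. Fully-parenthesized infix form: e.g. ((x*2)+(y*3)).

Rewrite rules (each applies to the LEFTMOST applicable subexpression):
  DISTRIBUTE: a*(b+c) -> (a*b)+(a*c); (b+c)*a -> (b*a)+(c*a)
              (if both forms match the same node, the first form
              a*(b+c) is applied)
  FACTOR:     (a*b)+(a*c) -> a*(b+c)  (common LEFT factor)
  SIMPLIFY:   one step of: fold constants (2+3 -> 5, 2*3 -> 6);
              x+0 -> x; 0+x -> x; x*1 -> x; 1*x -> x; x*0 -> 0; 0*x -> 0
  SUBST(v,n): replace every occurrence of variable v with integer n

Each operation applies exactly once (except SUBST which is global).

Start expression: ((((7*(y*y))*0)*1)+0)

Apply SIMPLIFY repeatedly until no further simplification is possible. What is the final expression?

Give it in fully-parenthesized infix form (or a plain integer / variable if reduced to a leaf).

Start: ((((7*(y*y))*0)*1)+0)
Step 1: at root: ((((7*(y*y))*0)*1)+0) -> (((7*(y*y))*0)*1); overall: ((((7*(y*y))*0)*1)+0) -> (((7*(y*y))*0)*1)
Step 2: at root: (((7*(y*y))*0)*1) -> ((7*(y*y))*0); overall: (((7*(y*y))*0)*1) -> ((7*(y*y))*0)
Step 3: at root: ((7*(y*y))*0) -> 0; overall: ((7*(y*y))*0) -> 0
Fixed point: 0

Answer: 0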